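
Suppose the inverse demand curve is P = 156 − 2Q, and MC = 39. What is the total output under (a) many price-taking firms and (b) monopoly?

Competition: Q = 58.5; Monopoly: Q = 29.25

Perfect competition: P = MC = 39, so 156 − 2Q = 39 and Q = 58.5.
The monopolist equates marginal revenue to marginal cost: 156 − 4Q = 39, so Q = 29.25. From demand, P = 97.5.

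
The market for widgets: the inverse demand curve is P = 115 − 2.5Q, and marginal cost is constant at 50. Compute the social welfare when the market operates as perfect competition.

TS = 845

Competitive firms price at marginal cost: P = 50, giving Q = 26.
CS = ½·(115 − 50)·26 = 845; PS = (50 − 50)·26 = 0; TS = 845.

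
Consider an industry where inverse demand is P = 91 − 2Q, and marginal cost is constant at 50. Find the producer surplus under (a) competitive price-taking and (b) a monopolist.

Under competition P = MC = 50, so Q = (91 − 50)/2 = 20.5.
PS = (50 − 50)·20.5 = 0.
Monopoly sets MR = MC: 91 − 4Q = 50 ⇒ Q = 10.25, P = 91 − 2·10.25 = 70.5.
PS = (70.5 − 50)·10.25 = 210.125.

Competition: PS = 0; Monopoly: PS = 210.125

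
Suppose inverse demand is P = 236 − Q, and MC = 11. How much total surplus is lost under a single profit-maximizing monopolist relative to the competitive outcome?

DWL = 6328.125

Competitive firms price at marginal cost: P = 11, giving Q = 225.
Monopoly sets MR = MC: 236 − 2Q = 11 ⇒ Q = 112.5, P = 236 − 112.5 = 123.5.
DWL is the triangle between Q = 112.5 and Q = 225: ½·(225 − 112.5)·(123.5 − 11) = 6328.125.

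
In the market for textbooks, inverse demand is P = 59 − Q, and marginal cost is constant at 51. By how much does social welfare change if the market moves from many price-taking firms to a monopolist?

Social welfare falls by 8

Competitive firms price at marginal cost: P = 51, giving Q = 8.
CS = ½·(59 − 51)·8 = 32; PS = (51 − 51)·8 = 0; TS = 32.
Monopoly sets MR = MC: 59 − 2Q = 51 ⇒ Q = 4, P = 59 − 4 = 55.
CS = ½·(59 − 55)·4 = 8; PS = (55 − 51)·4 = 16; TS = 24.
Change in social welfare: 24 − 32 = −8.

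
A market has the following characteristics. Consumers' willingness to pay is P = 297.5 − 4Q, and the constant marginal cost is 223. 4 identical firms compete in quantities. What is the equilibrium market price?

With 4 symmetric Cournot firms, each firm's FOC gives 297.5 − 20q = 223, so q = 3.725, Q = 4·3.725 = 14.9, and P = 237.9.

P = 237.9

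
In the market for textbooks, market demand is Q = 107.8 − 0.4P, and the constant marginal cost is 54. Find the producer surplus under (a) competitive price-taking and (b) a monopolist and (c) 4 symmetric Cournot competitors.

Competition: PS = 0; Monopoly: PS = 4644.025; Cournot: PS = 2972.176

Inverting demand: P = 269.5 − 2.5Q.
Perfect competition: P = MC = 54, so 269.5 − 2.5Q = 54 and Q = 86.2.
PS = (54 − 54)·86.2 = 0.
A monopolist chooses Q where MR = MC. MR = 269.5 − 5Q; setting this equal to 54 gives Q = 43.1 and P = 161.75.
PS = (161.75 − 54)·43.1 = 4644.025.
Cournot with 4 identical firms: the symmetric best-response condition is 269.5 − 12.5q = 54. Each firm produces q = 17.24, total output Q = 68.96, price P = 97.1.
PS = (97.1 − 54)·68.96 = 2972.176.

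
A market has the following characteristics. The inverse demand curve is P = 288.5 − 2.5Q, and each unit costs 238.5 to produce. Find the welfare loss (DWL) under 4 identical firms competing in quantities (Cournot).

DWL = 20

Competitive firms price at marginal cost: P = 238.5, giving Q = 20.
In a 4-firm Cournot equilibrium, symmetry and the first-order condition give q = (288.5 − 238.5)/(12.5) = 4. So Q = 16 and P = 248.5.
DWL is the triangle between Q = 16 and Q = 20: ½·(20 − 16)·(248.5 − 238.5) = 20.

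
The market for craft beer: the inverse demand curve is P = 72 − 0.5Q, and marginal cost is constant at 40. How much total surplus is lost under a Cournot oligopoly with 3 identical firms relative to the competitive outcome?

DWL = 64

Competitive firms price at marginal cost: P = 40, giving Q = 64.
With 3 symmetric Cournot firms, each firm's FOC gives 72 − 2q = 40, so q = 16, Q = 3·16 = 48, and P = 48.
DWL is the triangle between Q = 48 and Q = 64: ½·(64 − 48)·(48 − 40) = 64.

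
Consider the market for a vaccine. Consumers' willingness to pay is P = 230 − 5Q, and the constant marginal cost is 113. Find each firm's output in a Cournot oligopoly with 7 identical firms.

Cournot with 7 identical firms: the symmetric best-response condition is 230 − 40q = 113. Each firm produces q = 2.925, total output Q = 20.475, price P = 127.625.

q_i = 2.925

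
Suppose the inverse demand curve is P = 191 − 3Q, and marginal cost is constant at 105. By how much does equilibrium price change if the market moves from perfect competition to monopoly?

Competitive firms price at marginal cost: P = 105, giving Q = 86/3.
Monopoly sets MR = MC: 191 − 6Q = 105 ⇒ Q = 43/3, P = 191 − 3·43/3 = 148.
Change in equilibrium price: 148 − 105 = 43.

P rises by 43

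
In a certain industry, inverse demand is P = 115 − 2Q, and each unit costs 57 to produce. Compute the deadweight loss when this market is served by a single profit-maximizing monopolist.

DWL = 210.25

Under competition P = MC = 57, so Q = (115 − 57)/2 = 29.
The monopolist equates marginal revenue to marginal cost: 115 − 4Q = 57, so Q = 14.5. From demand, P = 86.
DWL is the triangle between Q = 14.5 and Q = 29: ½·(29 − 14.5)·(86 − 57) = 210.25.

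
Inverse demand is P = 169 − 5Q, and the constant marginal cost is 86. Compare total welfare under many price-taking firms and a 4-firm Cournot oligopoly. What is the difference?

Total welfare falls by 27.556

Perfect competition: P = MC = 86, so 169 − 5Q = 86 and Q = 16.6.
CS = ½·(169 − 86)·16.6 = 688.9; PS = (86 − 86)·16.6 = 0; TS = 688.9.
In a 4-firm Cournot equilibrium, symmetry and the first-order condition give q = (169 − 86)/(25) = 3.32. So Q = 13.28 and P = 102.6.
CS = ½·(169 − 102.6)·13.28 = 440.896; PS = (102.6 − 86)·13.28 = 220.448; TS = 661.344.
Change in total welfare: 661.344 − 688.9 = −27.556.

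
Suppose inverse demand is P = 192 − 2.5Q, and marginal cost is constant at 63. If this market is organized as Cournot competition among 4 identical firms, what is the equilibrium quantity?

Q = 41.28

In a 4-firm Cournot equilibrium, symmetry and the first-order condition give q = (192 − 63)/(12.5) = 10.32. So Q = 41.28 and P = 88.8.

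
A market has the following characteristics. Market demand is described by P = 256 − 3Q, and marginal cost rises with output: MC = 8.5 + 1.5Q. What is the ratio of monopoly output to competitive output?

Q_m/Q_c = 0.6

The monopolist equates marginal revenue to marginal cost: 256 − 6Q = 8.5 + 1.5Q, so Q = 33. From demand, P = 157.
Under competition P = MC: 256 − 3Q = 8.5 + 1.5Q ⇒ Q = 55, P = 91.
Ratio Q_m/Q_c = 33/55 = 0.6.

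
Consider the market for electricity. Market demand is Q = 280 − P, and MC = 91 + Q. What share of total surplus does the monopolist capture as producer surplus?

Inverting demand: P = 280 − Q.
A monopolist chooses Q where MR = MC. MR = 280 − 2Q; setting this equal to 91 + Q gives Q = 63 and P = 217.
CS = ½·(280 − 217)·63 = 1984.5.
PS = P·Q − VC(Q) = 217·63 − (91·63 + ½·1·63²) = 5953.5.
Share captured = PS/TS = 5953.5/7938 = 0.75.

PS/TS = 0.75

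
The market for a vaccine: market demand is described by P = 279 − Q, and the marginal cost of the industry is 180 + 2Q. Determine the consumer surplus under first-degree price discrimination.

CS = 0

A perfectly discriminating monopolist sells every unit with P(Q) ≥ MC(Q), so output equals the competitive quantity Q = 33. Each buyer pays their reservation price, so CS = 0 and the firm captures all surplus.
CS = 0.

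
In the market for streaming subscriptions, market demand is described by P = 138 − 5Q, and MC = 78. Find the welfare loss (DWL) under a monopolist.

Under competition P = MC = 78, so Q = (138 − 78)/5 = 12.
Monopoly sets MR = MC: 138 − 10Q = 78 ⇒ Q = 6, P = 138 − 5·6 = 108.
DWL is the triangle between Q = 6 and Q = 12: ½·(12 − 6)·(108 − 78) = 90.

DWL = 90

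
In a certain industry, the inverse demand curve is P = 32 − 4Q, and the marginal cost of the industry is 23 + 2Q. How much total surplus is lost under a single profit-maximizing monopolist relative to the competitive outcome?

Competitive equilibrium sets price equal to marginal cost: 32 − 4Q = 23 + 2Q, so Q = 1.5 and P = 26.
Monopoly sets MR = MC: 32 − 8Q = 23 + 2Q ⇒ Q = 0.9, P = 32 − 4·0.9 = 28.4.
CS = ½·(32 − 26)·1.5 = 4.5; PS = (26·1.5 − 23·1.5 − ½·2·1.5²) = 2.25; TS = 6.75.
CS = ½·(32 − 28.4)·0.9 = 1.62; PS = (28.4·0.9 − 23·0.9 − ½·2·0.9²) = 4.05; TS = 5.67.
DWL = 6.75 − 5.67 = 1.08.

DWL = 1.08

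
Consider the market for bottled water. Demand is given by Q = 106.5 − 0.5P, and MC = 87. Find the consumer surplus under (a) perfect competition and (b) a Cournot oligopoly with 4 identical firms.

Competition: CS = 3969; Cournot: CS = 2540.16

Inverting demand: P = 213 − 2Q.
Under competition P = MC = 87, so Q = (213 − 87)/2 = 63.
CS = ½·(213 − 87)·63 = 3969.
With 4 symmetric Cournot firms, each firm's FOC gives 213 − 10q = 87, so q = 12.6, Q = 4·12.6 = 50.4, and P = 112.2.
CS = ½·(213 − 112.2)·50.4 = 2540.16.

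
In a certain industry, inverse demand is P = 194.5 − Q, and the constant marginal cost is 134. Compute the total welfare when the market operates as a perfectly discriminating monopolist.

Under first-degree price discrimination the firm charges each unit its demand price and produces up to where P = MC, i.e. Q = 60.5. Consumer surplus is zero; producer surplus equals total surplus.
TS = 1830.125 (equal to competitive TS).

TS = 1830.125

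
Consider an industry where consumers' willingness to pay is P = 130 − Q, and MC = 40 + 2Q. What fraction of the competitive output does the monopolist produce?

Monopoly sets MR = MC: 130 − 2Q = 40 + 2Q ⇒ Q = 22.5, P = 130 − 22.5 = 107.5.
Under competition P = MC: 130 − Q = 40 + 2Q ⇒ Q = 30, P = 100.
Ratio Q_m/Q_c = 22.5/30 = 0.75.

Q_m/Q_c = 0.75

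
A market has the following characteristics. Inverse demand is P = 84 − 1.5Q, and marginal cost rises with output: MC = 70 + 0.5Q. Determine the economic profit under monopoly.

Monopoly sets MR = MC: 84 − 3Q = 70 + 0.5Q ⇒ Q = 4, P = 84 − 1.5·4 = 78.
Profit = 78·4 − (70·4 + ½·0.5·4²) = 28.

Profit = 28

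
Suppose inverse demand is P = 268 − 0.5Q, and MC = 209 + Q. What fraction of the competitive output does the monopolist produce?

Monopoly sets MR = MC: 268 − Q = 209 + Q ⇒ Q = 29.5, P = 268 − 0.5·29.5 = 253.25.
Competitive equilibrium sets price equal to marginal cost: 268 − 0.5Q = 209 + Q, so Q = 118/3 and P = 745/3.
Ratio Q_m/Q_c = 29.5/(118/3) = 0.75.

Q_m/Q_c = 0.75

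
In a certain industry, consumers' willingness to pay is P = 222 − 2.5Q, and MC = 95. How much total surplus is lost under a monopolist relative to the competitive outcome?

DWL = 806.45

Competitive firms price at marginal cost: P = 95, giving Q = 50.8.
Monopoly sets MR = MC: 222 − 5Q = 95 ⇒ Q = 25.4, P = 222 − 2.5·25.4 = 158.5.
DWL is the triangle between Q = 25.4 and Q = 50.8: ½·(50.8 − 25.4)·(158.5 − 95) = 806.45.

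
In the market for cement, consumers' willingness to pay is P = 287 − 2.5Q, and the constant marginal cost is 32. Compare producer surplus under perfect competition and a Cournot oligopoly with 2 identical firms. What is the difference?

Under competition P = MC = 32, so Q = (287 − 32)/2.5 = 102.
PS = (32 − 32)·102 = 0.
In a 2-firm Cournot equilibrium, symmetry and the first-order condition give q = (287 − 32)/(7.5) = 34. So Q = 68 and P = 117.
PS = (117 − 32)·68 = 5780.
Change in producer surplus: 5780 − 0 = 5780.

PS rises by 5780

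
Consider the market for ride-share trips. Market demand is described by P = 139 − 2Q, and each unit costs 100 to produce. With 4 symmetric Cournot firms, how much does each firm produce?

In a 4-firm Cournot equilibrium, symmetry and the first-order condition give q = (139 − 100)/(10) = 3.9. So Q = 15.6 and P = 107.8.

q_i = 3.9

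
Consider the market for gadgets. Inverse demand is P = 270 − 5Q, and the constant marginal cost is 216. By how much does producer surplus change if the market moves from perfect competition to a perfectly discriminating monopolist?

Producer surplus rises by 291.6

Competitive firms price at marginal cost: P = 216, giving Q = 10.8.
PS = (216 − 216)·10.8 = 0.
A perfectly discriminating monopolist sells every unit with P(Q) ≥ MC(Q), so output equals the competitive quantity Q = 10.8. Each buyer pays their reservation price, so CS = 0 and the firm captures all surplus.
PS = ½·(270 − 216)·10.8 = 291.6.
Change in producer surplus: 291.6 − 0 = 291.6.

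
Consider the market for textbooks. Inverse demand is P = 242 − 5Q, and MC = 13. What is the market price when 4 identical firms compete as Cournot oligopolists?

Cournot with 4 identical firms: the symmetric best-response condition is 242 − 25q = 13. Each firm produces q = 9.16, total output Q = 36.64, price P = 58.8.

P = 58.8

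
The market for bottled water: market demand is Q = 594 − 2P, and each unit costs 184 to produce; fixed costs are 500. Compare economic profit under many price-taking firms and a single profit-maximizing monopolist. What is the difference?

Economic profit rises by 6384.5

Inverting demand: P = 297 − 0.5Q.
Under competition P = MC = 184, so Q = (297 − 184)/0.5 = 226.
Profit = (184 − 184)·226 − 500 = −500.
A monopolist chooses Q where MR = MC. MR = 297 − Q; setting this equal to 184 gives Q = 113 and P = 240.5.
Profit = (240.5 − 184)·113 − 500 = 5884.5.
Change in economic profit: 5884.5 − −500 = 6384.5.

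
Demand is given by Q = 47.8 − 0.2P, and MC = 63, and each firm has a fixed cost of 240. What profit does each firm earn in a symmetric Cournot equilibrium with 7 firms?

Inverting demand: P = 239 − 5Q.
In a 7-firm Cournot equilibrium, symmetry and the first-order condition give q = (239 − 63)/(40) = 4.4. So Q = 30.8 and P = 85.
Each firm's profit = (85 − 63)·4.4 − 240 = −143.2.

π_i = −143.2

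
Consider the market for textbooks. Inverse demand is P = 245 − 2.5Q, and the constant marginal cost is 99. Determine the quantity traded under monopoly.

Q = 29.2

The monopolist equates marginal revenue to marginal cost: 245 − 5Q = 99, so Q = 29.2. From demand, P = 172.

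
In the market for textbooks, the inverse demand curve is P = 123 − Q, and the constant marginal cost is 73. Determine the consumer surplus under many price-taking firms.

CS = 1250

Under competition P = MC = 73, so Q = (123 − 73)/1 = 50.
CS = ½·(123 − 73)·50 = 1250.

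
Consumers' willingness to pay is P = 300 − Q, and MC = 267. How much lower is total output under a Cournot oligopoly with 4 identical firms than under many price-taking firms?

Under competition P = MC = 267, so Q = (300 − 267)/1 = 33.
With 4 symmetric Cournot firms, each firm's FOC gives 300 − 5q = 267, so q = 6.6, Q = 4·6.6 = 26.4, and P = 273.6.
Change in total output: 26.4 − 33 = −6.6.

Total output falls by 6.6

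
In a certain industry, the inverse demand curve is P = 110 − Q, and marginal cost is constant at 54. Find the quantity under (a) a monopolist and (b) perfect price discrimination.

A monopolist chooses Q where MR = MC. MR = 110 − 2Q; setting this equal to 54 gives Q = 28 and P = 82.
Under first-degree price discrimination the firm charges each unit its demand price and produces up to where P = MC, i.e. Q = 56. Consumer surplus is zero; producer surplus equals total surplus.

Monopoly: Q = 28; Perfect PD: Q = 56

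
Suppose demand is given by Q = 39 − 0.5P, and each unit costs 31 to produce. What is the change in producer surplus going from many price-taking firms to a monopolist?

Inverting demand: P = 78 − 2Q.
Perfect competition: P = MC = 31, so 78 − 2Q = 31 and Q = 23.5.
PS = (31 − 31)·23.5 = 0.
Monopoly sets MR = MC: 78 − 4Q = 31 ⇒ Q = 11.75, P = 78 − 2·11.75 = 54.5.
PS = (54.5 − 31)·11.75 = 276.125.
Change in producer surplus: 276.125 − 0 = 276.125.

Producer surplus rises by 276.125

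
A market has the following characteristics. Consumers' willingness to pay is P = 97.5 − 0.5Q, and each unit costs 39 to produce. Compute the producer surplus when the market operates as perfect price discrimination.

PS = 3422.25

A perfectly discriminating monopolist sells every unit with P(Q) ≥ MC(Q), so output equals the competitive quantity Q = 117. Each buyer pays their reservation price, so CS = 0 and the firm captures all surplus.
PS = ½·(97.5 − 39)·117 = 3422.25.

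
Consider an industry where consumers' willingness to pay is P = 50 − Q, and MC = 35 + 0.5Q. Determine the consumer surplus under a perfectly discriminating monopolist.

CS = 0

Under first-degree price discrimination the firm charges each unit its demand price and produces up to where P = MC, i.e. Q = 10. Consumer surplus is zero; producer surplus equals total surplus.
CS = 0.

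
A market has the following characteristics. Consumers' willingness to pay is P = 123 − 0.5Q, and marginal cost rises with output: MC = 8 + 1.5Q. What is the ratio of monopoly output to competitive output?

Q_m/Q_c = 0.8

A monopolist chooses Q where MR = MC. MR = 123 − Q; setting this equal to 8 + 1.5Q gives Q = 46 and P = 100.
Under competition P = MC: 123 − 0.5Q = 8 + 1.5Q ⇒ Q = 57.5, P = 94.25.
Ratio Q_m/Q_c = 46/57.5 = 0.8.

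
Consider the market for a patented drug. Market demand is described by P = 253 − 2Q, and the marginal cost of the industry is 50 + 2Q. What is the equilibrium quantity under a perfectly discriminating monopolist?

Q = 50.75

With perfect price discrimination, output is the efficient level Q = 50.75 (where demand meets MC), but every buyer pays their willingness to pay: CS = 0 and PS = total surplus.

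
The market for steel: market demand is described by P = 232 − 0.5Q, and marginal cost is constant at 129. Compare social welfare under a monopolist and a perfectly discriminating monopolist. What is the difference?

The monopolist equates marginal revenue to marginal cost: 232 − Q = 129, so Q = 103. From demand, P = 180.5.
CS = ½·(232 − 180.5)·103 = 2652.25; PS = (180.5 − 129)·103 = 5304.5; TS = 7956.75.
Under first-degree price discrimination the firm charges each unit its demand price and produces up to where P = MC, i.e. Q = 206. Consumer surplus is zero; producer surplus equals total surplus.
TS = 10609 (equal to competitive TS).
Change in social welfare: 10609 − 7956.75 = 2652.25.

Social welfare rises by 2652.25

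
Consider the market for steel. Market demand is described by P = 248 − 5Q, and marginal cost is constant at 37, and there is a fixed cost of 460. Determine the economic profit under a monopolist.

A monopolist chooses Q where MR = MC. MR = 248 − 10Q; setting this equal to 37 gives Q = 21.1 and P = 142.5.
Profit = (142.5 − 37)·21.1 − 460 = 1766.05.

Profit = 1766.05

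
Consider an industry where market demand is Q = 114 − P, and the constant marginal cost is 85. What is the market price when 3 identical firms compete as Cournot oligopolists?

Inverting demand: P = 114 − Q.
Cournot with 3 identical firms: the symmetric best-response condition is 114 − 4q = 85. Each firm produces q = 7.25, total output Q = 21.75, price P = 92.25.

P = 92.25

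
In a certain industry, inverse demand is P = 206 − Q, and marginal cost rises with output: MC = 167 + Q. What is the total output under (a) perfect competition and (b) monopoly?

Competition: Q = 19.5; Monopoly: Q = 13

Competitive equilibrium sets price equal to marginal cost: 206 − Q = 167 + Q, so Q = 19.5 and P = 186.5.
A monopolist chooses Q where MR = MC. MR = 206 − 2Q; setting this equal to 167 + Q gives Q = 13 and P = 193.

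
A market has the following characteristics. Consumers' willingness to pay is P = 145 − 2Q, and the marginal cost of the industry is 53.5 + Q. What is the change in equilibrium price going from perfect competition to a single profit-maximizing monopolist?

Under competition P = MC: 145 − 2Q = 53.5 + Q ⇒ Q = 30.5, P = 84.
A monopolist chooses Q where MR = MC. MR = 145 − 4Q; setting this equal to 53.5 + Q gives Q = 18.3 and P = 108.4.
Change in equilibrium price: 108.4 − 84 = 24.4.

P rises by 24.4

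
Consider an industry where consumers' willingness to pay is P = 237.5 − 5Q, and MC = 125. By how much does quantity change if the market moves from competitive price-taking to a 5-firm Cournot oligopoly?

Perfect competition: P = MC = 125, so 237.5 − 5Q = 125 and Q = 22.5.
In a 5-firm Cournot equilibrium, symmetry and the first-order condition give q = (237.5 − 125)/(30) = 3.75. So Q = 18.75 and P = 143.75.
Change in quantity: 18.75 − 22.5 = −3.75.

Quantity falls by 3.75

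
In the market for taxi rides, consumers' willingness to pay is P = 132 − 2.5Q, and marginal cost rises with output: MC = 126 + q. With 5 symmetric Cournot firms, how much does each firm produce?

q_i = 0.375

In a 5-firm Cournot equilibrium, symmetry and the first-order condition give q = (132 − 126)/(16) = 0.375. So Q = 1.875 and P = 2037/16.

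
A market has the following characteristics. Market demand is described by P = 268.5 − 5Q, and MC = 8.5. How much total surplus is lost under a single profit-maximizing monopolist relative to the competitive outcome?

Competitive firms price at marginal cost: P = 8.5, giving Q = 52.
Monopoly sets MR = MC: 268.5 − 10Q = 8.5 ⇒ Q = 26, P = 268.5 − 5·26 = 138.5.
DWL is the triangle between Q = 26 and Q = 52: ½·(52 − 26)·(138.5 − 8.5) = 1690.

DWL = 1690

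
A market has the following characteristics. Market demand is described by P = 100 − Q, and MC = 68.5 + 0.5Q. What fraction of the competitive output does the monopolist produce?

A monopolist chooses Q where MR = MC. MR = 100 − 2Q; setting this equal to 68.5 + 0.5Q gives Q = 12.6 and P = 87.4.
Under competition P = MC: 100 − Q = 68.5 + 0.5Q ⇒ Q = 21, P = 79.
Ratio Q_m/Q_c = 12.6/21 = 0.6.

Q_m/Q_c = 0.6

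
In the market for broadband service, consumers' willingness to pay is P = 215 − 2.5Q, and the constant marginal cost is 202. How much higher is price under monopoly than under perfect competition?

Under competition P = MC = 202, so Q = (215 − 202)/2.5 = 5.2.
The monopolist equates marginal revenue to marginal cost: 215 − 5Q = 202, so Q = 2.6. From demand, P = 208.5.
Change in price: 208.5 − 202 = 6.5.

P rises by 6.5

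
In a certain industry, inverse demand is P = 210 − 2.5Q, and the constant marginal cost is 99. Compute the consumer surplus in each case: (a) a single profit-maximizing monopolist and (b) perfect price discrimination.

Monopoly: CS = 616.05; Perfect PD: CS = 0

The monopolist equates marginal revenue to marginal cost: 210 − 5Q = 99, so Q = 22.2. From demand, P = 154.5.
CS = ½·(210 − 154.5)·22.2 = 616.05.
A perfectly discriminating monopolist sells every unit with P(Q) ≥ MC(Q), so output equals the competitive quantity Q = 44.4. Each buyer pays their reservation price, so CS = 0 and the firm captures all surplus.
CS = 0.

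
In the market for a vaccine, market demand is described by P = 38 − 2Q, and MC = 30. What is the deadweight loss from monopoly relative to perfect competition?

DWL = 4

Perfect competition: P = MC = 30, so 38 − 2Q = 30 and Q = 4.
Monopoly sets MR = MC: 38 − 4Q = 30 ⇒ Q = 2, P = 38 − 2·2 = 34.
DWL is the triangle between Q = 2 and Q = 4: ½·(4 − 2)·(34 − 30) = 4.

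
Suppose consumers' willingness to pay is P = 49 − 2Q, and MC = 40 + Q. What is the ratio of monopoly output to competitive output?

Q_m/Q_c = 0.6

Monopoly sets MR = MC: 49 − 4Q = 40 + Q ⇒ Q = 1.8, P = 49 − 2·1.8 = 45.4.
Under competition P = MC: 49 − 2Q = 40 + Q ⇒ Q = 3, P = 43.
Ratio Q_m/Q_c = 1.8/3 = 0.6.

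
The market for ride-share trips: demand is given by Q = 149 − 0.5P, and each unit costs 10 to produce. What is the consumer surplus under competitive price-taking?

CS = 20736

Inverting demand: P = 298 − 2Q.
Perfect competition: P = MC = 10, so 298 − 2Q = 10 and Q = 144.
CS = ½·(298 − 10)·144 = 20736.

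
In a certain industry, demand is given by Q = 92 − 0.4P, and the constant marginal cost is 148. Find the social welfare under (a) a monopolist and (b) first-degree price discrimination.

Monopoly: TS = 1008.6; Perfect PD: TS = 1344.8

Inverting demand: P = 230 − 2.5Q.
The monopolist equates marginal revenue to marginal cost: 230 − 5Q = 148, so Q = 16.4. From demand, P = 189.
CS = ½·(230 − 189)·16.4 = 336.2; PS = (189 − 148)·16.4 = 672.4; TS = 1008.6.
With perfect price discrimination, output is the efficient level Q = 32.8 (where demand meets MC), but every buyer pays their willingness to pay: CS = 0 and PS = total surplus.
TS = 1344.8 (equal to competitive TS).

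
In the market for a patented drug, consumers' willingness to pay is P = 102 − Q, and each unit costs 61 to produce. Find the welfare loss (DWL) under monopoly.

Perfect competition: P = MC = 61, so 102 − Q = 61 and Q = 41.
Monopoly sets MR = MC: 102 − 2Q = 61 ⇒ Q = 20.5, P = 102 − 20.5 = 81.5.
DWL is the triangle between Q = 20.5 and Q = 41: ½·(41 − 20.5)·(81.5 − 61) = 210.125.

DWL = 210.125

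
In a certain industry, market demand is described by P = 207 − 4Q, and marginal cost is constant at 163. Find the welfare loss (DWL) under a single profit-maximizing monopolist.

Under competition P = MC = 163, so Q = (207 − 163)/4 = 11.
Monopoly sets MR = MC: 207 − 8Q = 163 ⇒ Q = 5.5, P = 207 − 4·5.5 = 185.
DWL is the triangle between Q = 5.5 and Q = 11: ½·(11 − 5.5)·(185 − 163) = 60.5.

DWL = 60.5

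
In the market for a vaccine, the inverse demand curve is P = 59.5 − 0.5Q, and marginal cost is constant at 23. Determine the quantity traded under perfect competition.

Under competition P = MC = 23, so Q = (59.5 − 23)/0.5 = 73.

Q = 73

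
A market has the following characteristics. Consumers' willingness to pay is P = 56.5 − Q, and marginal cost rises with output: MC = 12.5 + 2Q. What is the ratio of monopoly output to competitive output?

Q_m/Q_c = 0.75

The monopolist equates marginal revenue to marginal cost: 56.5 − 2Q = 12.5 + 2Q, so Q = 11. From demand, P = 45.5.
Under competition P = MC: 56.5 − Q = 12.5 + 2Q ⇒ Q = 44/3, P = 251/6.
Ratio Q_m/Q_c = 11/(44/3) = 0.75.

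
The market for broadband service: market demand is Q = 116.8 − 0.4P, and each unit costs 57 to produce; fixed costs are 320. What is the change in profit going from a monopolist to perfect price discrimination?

Inverting demand: P = 292 − 2.5Q.
Monopoly sets MR = MC: 292 − 5Q = 57 ⇒ Q = 47, P = 292 − 2.5·47 = 174.5.
Profit = (174.5 − 57)·47 − 320 = 5202.5.
A perfectly discriminating monopolist sells every unit with P(Q) ≥ MC(Q), so output equals the competitive quantity Q = 94. Each buyer pays their reservation price, so CS = 0 and the firm captures all surplus.
PS equals the full surplus area, 11045. Profit = 11045 − 320 = 10725.
Change in profit: 10725 − 5202.5 = 5522.5.

Profit rises by 5522.5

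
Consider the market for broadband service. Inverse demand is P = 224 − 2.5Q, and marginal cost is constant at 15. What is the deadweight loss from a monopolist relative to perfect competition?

Competitive firms price at marginal cost: P = 15, giving Q = 83.6.
The monopolist equates marginal revenue to marginal cost: 224 − 5Q = 15, so Q = 41.8. From demand, P = 119.5.
DWL is the triangle between Q = 41.8 and Q = 83.6: ½·(83.6 − 41.8)·(119.5 − 15) = 2184.05.

DWL = 2184.05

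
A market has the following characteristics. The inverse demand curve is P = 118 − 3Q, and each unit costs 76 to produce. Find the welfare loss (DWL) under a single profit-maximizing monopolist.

DWL = 73.5

Under competition P = MC = 76, so Q = (118 − 76)/3 = 14.
The monopolist equates marginal revenue to marginal cost: 118 − 6Q = 76, so Q = 7. From demand, P = 97.
DWL is the triangle between Q = 7 and Q = 14: ½·(14 − 7)·(97 − 76) = 73.5.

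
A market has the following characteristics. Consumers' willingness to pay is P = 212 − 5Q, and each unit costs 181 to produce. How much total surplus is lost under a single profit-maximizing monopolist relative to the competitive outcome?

DWL = 24.025

Competitive firms price at marginal cost: P = 181, giving Q = 6.2.
A monopolist chooses Q where MR = MC. MR = 212 − 10Q; setting this equal to 181 gives Q = 3.1 and P = 196.5.
DWL is the triangle between Q = 3.1 and Q = 6.2: ½·(6.2 − 3.1)·(196.5 − 181) = 24.025.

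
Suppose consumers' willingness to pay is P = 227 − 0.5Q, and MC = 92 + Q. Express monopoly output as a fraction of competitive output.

The monopolist equates marginal revenue to marginal cost: 227 − Q = 92 + Q, so Q = 67.5. From demand, P = 193.25.
Competitive equilibrium sets price equal to marginal cost: 227 − 0.5Q = 92 + Q, so Q = 90 and P = 182.
Ratio Q_m/Q_c = 67.5/90 = 0.75.

Q_m/Q_c = 0.75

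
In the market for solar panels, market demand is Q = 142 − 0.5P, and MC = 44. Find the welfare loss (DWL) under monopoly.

DWL = 3600

Inverting demand: P = 284 − 2Q.
Under competition P = MC = 44, so Q = (284 − 44)/2 = 120.
The monopolist equates marginal revenue to marginal cost: 284 − 4Q = 44, so Q = 60. From demand, P = 164.
DWL is the triangle between Q = 60 and Q = 120: ½·(120 − 60)·(164 − 44) = 3600.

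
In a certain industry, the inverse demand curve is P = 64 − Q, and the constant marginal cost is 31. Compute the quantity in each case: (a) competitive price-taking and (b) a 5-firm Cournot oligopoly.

Competition: Q = 33; Cournot: Q = 27.5

Competitive firms price at marginal cost: P = 31, giving Q = 33.
In a 5-firm Cournot equilibrium, symmetry and the first-order condition give q = (64 − 31)/(6) = 5.5. So Q = 27.5 and P = 36.5.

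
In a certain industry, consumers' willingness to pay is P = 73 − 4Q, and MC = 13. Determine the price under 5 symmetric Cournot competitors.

Cournot with 5 identical firms: the symmetric best-response condition is 73 − 24q = 13. Each firm produces q = 2.5, total output Q = 12.5, price P = 23.

P = 23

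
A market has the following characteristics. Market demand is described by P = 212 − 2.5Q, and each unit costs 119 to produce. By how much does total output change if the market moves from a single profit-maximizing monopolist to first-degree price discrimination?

Total output rises by 18.6

A monopolist chooses Q where MR = MC. MR = 212 − 5Q; setting this equal to 119 gives Q = 18.6 and P = 165.5.
Under first-degree price discrimination the firm charges each unit its demand price and produces up to where P = MC, i.e. Q = 37.2. Consumer surplus is zero; producer surplus equals total surplus.
Change in total output: 37.2 − 18.6 = 18.6.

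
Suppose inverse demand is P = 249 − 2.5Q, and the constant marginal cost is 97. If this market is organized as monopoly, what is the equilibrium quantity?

Q = 30.4

A monopolist chooses Q where MR = MC. MR = 249 − 5Q; setting this equal to 97 gives Q = 30.4 and P = 173.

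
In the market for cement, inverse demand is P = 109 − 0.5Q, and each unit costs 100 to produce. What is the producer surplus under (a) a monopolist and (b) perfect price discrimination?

The monopolist equates marginal revenue to marginal cost: 109 − Q = 100, so Q = 9. From demand, P = 104.5.
PS = (104.5 − 100)·9 = 40.5.
With perfect price discrimination, output is the efficient level Q = 18 (where demand meets MC), but every buyer pays their willingness to pay: CS = 0 and PS = total surplus.
PS = ½·(109 − 100)·18 = 81.

Monopoly: PS = 40.5; Perfect PD: PS = 81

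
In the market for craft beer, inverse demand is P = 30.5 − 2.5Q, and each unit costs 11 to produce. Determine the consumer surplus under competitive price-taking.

CS = 76.05

Competitive firms price at marginal cost: P = 11, giving Q = 7.8.
CS = ½·(30.5 − 11)·7.8 = 76.05.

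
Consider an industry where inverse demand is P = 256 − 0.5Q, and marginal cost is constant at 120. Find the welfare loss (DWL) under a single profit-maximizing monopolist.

DWL = 4624

Under competition P = MC = 120, so Q = (256 − 120)/0.5 = 272.
A monopolist chooses Q where MR = MC. MR = 256 − Q; setting this equal to 120 gives Q = 136 and P = 188.
DWL is the triangle between Q = 136 and Q = 272: ½·(272 − 136)·(188 − 120) = 4624.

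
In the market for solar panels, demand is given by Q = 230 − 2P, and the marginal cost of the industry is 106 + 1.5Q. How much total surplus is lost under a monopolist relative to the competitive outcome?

DWL = 0.81

Inverting demand: P = 115 − 0.5Q.
Under competition P = MC: 115 − 0.5Q = 106 + 1.5Q ⇒ Q = 4.5, P = 112.75.
A monopolist chooses Q where MR = MC. MR = 115 − Q; setting this equal to 106 + 1.5Q gives Q = 3.6 and P = 113.2.
CS = ½·(115 − 112.75)·4.5 = 81/16; PS = (112.75·4.5 − 106·4.5 − ½·1.5·4.5²) = 243/16; TS = 20.25.
CS = ½·(115 − 113.2)·3.6 = 3.24; PS = (113.2·3.6 − 106·3.6 − ½·1.5·3.6²) = 16.2; TS = 19.44.
DWL = 20.25 − 19.44 = 0.81.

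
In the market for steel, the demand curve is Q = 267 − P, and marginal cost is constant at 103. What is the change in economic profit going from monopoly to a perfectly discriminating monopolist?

π rises by 6724

Inverting demand: P = 267 − Q.
Monopoly sets MR = MC: 267 − 2Q = 103 ⇒ Q = 82, P = 267 − 82 = 185.
Profit = (185 − 103)·82 = 6724.
Under first-degree price discrimination the firm charges each unit its demand price and produces up to where P = MC, i.e. Q = 164. Consumer surplus is zero; producer surplus equals total surplus.
PS equals the full surplus area, 13448. Profit = 13448 = 13448.
Change in economic profit: 13448 − 6724 = 6724.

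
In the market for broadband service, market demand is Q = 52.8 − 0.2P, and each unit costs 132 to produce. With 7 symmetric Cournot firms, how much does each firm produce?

q_i = 3.3

Inverting demand: P = 264 − 5Q.
In a 7-firm Cournot equilibrium, symmetry and the first-order condition give q = (264 − 132)/(40) = 3.3. So Q = 23.1 and P = 148.5.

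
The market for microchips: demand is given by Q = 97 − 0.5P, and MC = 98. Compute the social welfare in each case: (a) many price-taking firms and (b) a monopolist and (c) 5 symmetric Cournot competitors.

Inverting demand: P = 194 − 2Q.
Competitive firms price at marginal cost: P = 98, giving Q = 48.
CS = ½·(194 − 98)·48 = 2304; PS = (98 − 98)·48 = 0; TS = 2304.
The monopolist equates marginal revenue to marginal cost: 194 − 4Q = 98, so Q = 24. From demand, P = 146.
CS = ½·(194 − 146)·24 = 576; PS = (146 − 98)·24 = 1152; TS = 1728.
With 5 symmetric Cournot firms, each firm's FOC gives 194 − 12q = 98, so q = 8, Q = 5·8 = 40, and P = 114.
CS = ½·(194 − 114)·40 = 1600; PS = (114 − 98)·40 = 640; TS = 2240.

Competition: TS = 2304; Monopoly: TS = 1728; Cournot: TS = 2240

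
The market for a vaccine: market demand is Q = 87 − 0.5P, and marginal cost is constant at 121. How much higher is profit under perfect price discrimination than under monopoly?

π rises by 351.125

Inverting demand: P = 174 − 2Q.
Monopoly sets MR = MC: 174 − 4Q = 121 ⇒ Q = 13.25, P = 174 − 2·13.25 = 147.5.
Profit = (147.5 − 121)·13.25 = 351.125.
With perfect price discrimination, output is the efficient level Q = 26.5 (where demand meets MC), but every buyer pays their willingness to pay: CS = 0 and PS = total surplus.
PS equals the full surplus area, 702.25. Profit = 702.25 = 702.25.
Change in profit: 702.25 − 351.125 = 351.125.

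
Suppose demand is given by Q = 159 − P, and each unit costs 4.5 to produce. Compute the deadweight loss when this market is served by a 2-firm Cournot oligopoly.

Inverting demand: P = 159 − Q.
Perfect competition: P = MC = 4.5, so 159 − Q = 4.5 and Q = 154.5.
In a 2-firm Cournot equilibrium, symmetry and the first-order condition give q = (159 − 4.5)/(3) = 51.5. So Q = 103 and P = 56.
DWL is the triangle between Q = 103 and Q = 154.5: ½·(154.5 − 103)·(56 − 4.5) = 1326.125.

DWL = 1326.125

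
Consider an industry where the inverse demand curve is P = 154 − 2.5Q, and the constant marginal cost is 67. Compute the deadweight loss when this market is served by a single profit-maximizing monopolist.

Under competition P = MC = 67, so Q = (154 − 67)/2.5 = 34.8.
A monopolist chooses Q where MR = MC. MR = 154 − 5Q; setting this equal to 67 gives Q = 17.4 and P = 110.5.
DWL is the triangle between Q = 17.4 and Q = 34.8: ½·(34.8 − 17.4)·(110.5 − 67) = 378.45.

DWL = 378.45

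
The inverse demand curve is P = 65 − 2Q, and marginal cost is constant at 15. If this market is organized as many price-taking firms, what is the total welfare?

TS = 625

Under competition P = MC = 15, so Q = (65 − 15)/2 = 25.
CS = ½·(65 − 15)·25 = 625; PS = (15 − 15)·25 = 0; TS = 625.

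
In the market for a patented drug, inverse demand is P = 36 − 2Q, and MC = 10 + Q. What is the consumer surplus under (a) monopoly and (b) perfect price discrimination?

Monopoly sets MR = MC: 36 − 4Q = 10 + Q ⇒ Q = 5.2, P = 36 − 2·5.2 = 25.6.
CS = ½·(36 − 25.6)·5.2 = 27.04.
A perfectly discriminating monopolist sells every unit with P(Q) ≥ MC(Q), so output equals the competitive quantity Q = 26/3. Each buyer pays their reservation price, so CS = 0 and the firm captures all surplus.
CS = 0.

Monopoly: CS = 27.04; Perfect PD: CS = 0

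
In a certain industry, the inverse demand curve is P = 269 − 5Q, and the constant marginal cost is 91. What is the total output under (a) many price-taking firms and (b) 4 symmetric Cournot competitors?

Competitive firms price at marginal cost: P = 91, giving Q = 35.6.
In a 4-firm Cournot equilibrium, symmetry and the first-order condition give q = (269 − 91)/(25) = 7.12. So Q = 28.48 and P = 126.6.

Competition: Q = 35.6; Cournot: Q = 28.48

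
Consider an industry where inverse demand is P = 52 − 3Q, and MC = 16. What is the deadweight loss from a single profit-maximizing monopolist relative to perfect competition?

Competitive firms price at marginal cost: P = 16, giving Q = 12.
Monopoly sets MR = MC: 52 − 6Q = 16 ⇒ Q = 6, P = 52 − 3·6 = 34.
DWL is the triangle between Q = 6 and Q = 12: ½·(12 − 6)·(34 − 16) = 54.

DWL = 54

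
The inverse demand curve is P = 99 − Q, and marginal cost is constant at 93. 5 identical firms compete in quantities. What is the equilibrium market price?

P = 94

With 5 symmetric Cournot firms, each firm's FOC gives 99 − 6q = 93, so q = 1, Q = 5·1 = 5, and P = 94.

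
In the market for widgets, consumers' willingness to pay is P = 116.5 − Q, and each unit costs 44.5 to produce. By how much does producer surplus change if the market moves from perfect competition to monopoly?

PS rises by 1296

Competitive firms price at marginal cost: P = 44.5, giving Q = 72.
PS = (44.5 − 44.5)·72 = 0.
A monopolist chooses Q where MR = MC. MR = 116.5 − 2Q; setting this equal to 44.5 gives Q = 36 and P = 80.5.
PS = (80.5 − 44.5)·36 = 1296.
Change in producer surplus: 1296 − 0 = 1296.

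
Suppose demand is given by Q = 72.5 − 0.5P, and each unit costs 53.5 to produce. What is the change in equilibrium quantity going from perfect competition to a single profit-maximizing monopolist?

Equilibrium quantity falls by 22.875

Inverting demand: P = 145 − 2Q.
Perfect competition: P = MC = 53.5, so 145 − 2Q = 53.5 and Q = 45.75.
Monopoly sets MR = MC: 145 − 4Q = 53.5 ⇒ Q = 22.875, P = 145 − 2·22.875 = 99.25.
Change in equilibrium quantity: 22.875 − 45.75 = −22.875.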